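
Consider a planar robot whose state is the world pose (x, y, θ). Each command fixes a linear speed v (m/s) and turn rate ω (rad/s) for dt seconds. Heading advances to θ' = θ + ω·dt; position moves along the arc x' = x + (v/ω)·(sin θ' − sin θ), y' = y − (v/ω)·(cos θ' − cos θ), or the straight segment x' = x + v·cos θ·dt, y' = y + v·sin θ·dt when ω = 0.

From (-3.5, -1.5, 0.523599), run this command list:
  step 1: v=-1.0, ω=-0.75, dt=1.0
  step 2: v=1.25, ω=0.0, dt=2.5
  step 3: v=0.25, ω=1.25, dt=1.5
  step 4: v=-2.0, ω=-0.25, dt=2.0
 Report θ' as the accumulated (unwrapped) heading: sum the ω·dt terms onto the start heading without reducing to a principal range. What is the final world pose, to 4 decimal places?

step 1: θ'=-0.2264 (R=1.3333) → pose (-4.4660, -1.6446, -0.2264)
step 2: θ'=-0.2264 (straight) → pose (-1.4207, -2.3461, -0.2264)
step 3: θ'=1.6486 (R=0.2000) → pose (-1.1764, -2.1356, 1.6486)
step 4: θ'=1.1486 (R=8.0000) → pose (-1.8547, -6.0356, 1.1486)

(-1.8547, -6.0356, 1.1486)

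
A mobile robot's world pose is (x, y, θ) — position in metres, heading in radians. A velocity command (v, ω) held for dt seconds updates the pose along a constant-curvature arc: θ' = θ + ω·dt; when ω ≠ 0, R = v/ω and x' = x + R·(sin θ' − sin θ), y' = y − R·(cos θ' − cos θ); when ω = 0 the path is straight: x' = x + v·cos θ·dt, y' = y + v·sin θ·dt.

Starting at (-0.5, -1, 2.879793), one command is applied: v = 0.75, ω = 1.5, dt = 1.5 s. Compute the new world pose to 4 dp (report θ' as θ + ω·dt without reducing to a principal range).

θ' = 2.8798 + 1.5·1.5 = 5.1298
R = v/ω = 0.75/1.5 = 0.5000
x' = -0.5 + 0.5000·(sin 5.1298 − sin 2.8798) = -1.0865
y' = -1 − 0.5000·(cos 5.1298 − cos 2.8798) = -1.6857

(-1.0865, -1.6857, 5.1298)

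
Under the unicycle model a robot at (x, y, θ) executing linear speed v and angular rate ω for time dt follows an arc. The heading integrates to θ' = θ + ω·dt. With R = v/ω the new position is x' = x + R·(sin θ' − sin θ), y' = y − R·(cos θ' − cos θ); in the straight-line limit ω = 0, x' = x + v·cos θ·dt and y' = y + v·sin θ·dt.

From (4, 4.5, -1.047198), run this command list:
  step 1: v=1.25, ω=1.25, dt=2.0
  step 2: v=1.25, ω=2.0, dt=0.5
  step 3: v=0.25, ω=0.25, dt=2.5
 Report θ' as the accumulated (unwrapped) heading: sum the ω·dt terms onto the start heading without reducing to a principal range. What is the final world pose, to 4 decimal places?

(5.0638, 5.6643, 3.0778)

step 1: θ'=1.4528 (R=1.0000) → pose (5.8591, 4.8823, 1.4528)
step 2: θ'=2.4528 (R=0.6250) → pose (5.6357, 5.4384, 2.4528)
step 3: θ'=3.0778 (R=1.0000) → pose (5.0638, 5.6643, 3.0778)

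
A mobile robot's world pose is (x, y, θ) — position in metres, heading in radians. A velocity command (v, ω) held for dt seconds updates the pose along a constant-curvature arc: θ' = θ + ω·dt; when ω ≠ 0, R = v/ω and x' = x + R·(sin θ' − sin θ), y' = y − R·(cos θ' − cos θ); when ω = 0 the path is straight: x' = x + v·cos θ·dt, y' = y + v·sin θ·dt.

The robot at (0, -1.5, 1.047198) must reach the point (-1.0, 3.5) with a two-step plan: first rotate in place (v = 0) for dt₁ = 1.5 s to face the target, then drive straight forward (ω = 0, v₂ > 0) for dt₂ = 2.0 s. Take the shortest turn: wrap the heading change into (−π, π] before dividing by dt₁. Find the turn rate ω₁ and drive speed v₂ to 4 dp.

heading to target = atan2(3.5−-1.5, -1−0) = 1.7682
Δθ = wrap(1.7682 − 1.0472) = 0.7210; ω₁ = Δθ/dt₁ = 0.4807
distance = √((-1−0)² + (3.5−-1.5)²) = 5.0990; v₂ = distance/dt₂ = 2.5495

ω₁ = 0.4807, v₂ = 2.5495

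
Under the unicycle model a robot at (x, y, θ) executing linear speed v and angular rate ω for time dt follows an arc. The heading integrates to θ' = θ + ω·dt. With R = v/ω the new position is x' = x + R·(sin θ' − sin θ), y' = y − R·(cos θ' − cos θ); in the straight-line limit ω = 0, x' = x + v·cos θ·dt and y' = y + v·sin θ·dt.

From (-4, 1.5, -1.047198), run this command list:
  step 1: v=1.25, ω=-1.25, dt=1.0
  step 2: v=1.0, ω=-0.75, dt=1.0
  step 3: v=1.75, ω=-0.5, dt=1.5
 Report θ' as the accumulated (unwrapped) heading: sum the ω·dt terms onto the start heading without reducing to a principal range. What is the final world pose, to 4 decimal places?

(-7.4532, 0.6040, -3.7972)

step 1: θ'=-2.2972 (R=-1.0000) → pose (-4.1185, 0.3358, -2.2972)
step 2: θ'=-3.0472 (R=-1.3333) → pose (-4.9895, -0.1060, -3.0472)
step 3: θ'=-3.7972 (R=-3.5000) → pose (-7.4532, 0.6040, -3.7972)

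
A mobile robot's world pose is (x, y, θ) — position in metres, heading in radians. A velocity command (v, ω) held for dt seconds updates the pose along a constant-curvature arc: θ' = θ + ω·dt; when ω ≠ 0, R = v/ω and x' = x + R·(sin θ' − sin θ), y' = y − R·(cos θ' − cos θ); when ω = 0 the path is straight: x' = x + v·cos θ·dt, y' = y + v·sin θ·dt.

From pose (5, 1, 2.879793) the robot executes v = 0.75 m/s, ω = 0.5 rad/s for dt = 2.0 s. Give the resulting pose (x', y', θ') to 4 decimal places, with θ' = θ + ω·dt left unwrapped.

θ' = 2.8798 + 0.5·2.0 = 3.8798
R = v/ω = 0.75/0.5 = 1.5000
x' = 5 + 1.5000·(sin 3.8798 − sin 2.8798) = 3.6023
y' = 1 − 1.5000·(cos 3.8798 − cos 2.8798) = 0.6606

(3.6023, 0.6606, 3.8798)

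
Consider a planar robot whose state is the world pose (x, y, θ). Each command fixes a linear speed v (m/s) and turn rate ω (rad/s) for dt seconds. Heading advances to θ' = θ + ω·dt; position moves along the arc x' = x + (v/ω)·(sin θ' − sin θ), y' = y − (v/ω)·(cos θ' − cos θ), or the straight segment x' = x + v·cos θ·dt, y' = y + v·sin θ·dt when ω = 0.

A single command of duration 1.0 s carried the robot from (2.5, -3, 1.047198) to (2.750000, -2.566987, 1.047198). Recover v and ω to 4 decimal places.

v = 0.5000, ω = 0.0000

Δθ = 1.047198 − 1.047198 = 0.000000
ω = Δθ/dt = 0.000000/1.0 = 0.0000
ω = 0 → v = (Δx·cos θ + Δy·sin θ)/dt = 0.5000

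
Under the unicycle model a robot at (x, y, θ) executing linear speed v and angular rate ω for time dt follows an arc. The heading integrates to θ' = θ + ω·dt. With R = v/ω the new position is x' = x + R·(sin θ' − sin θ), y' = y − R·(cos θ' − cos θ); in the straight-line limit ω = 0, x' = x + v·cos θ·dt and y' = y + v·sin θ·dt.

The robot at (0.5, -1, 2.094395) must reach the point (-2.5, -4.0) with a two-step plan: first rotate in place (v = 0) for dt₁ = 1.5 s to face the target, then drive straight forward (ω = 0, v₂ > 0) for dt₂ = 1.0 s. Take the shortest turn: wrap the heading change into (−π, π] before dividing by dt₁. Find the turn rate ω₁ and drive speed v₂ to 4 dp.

heading to target = atan2(-4−-1, -2.5−0.5) = -2.3562
Δθ = wrap(-2.3562 − 2.0944) = 1.8326; ω₁ = Δθ/dt₁ = 1.2217
distance = √((-2.5−0.5)² + (-4−-1)²) = 4.2426; v₂ = distance/dt₂ = 4.2426

ω₁ = 1.2217, v₂ = 4.2426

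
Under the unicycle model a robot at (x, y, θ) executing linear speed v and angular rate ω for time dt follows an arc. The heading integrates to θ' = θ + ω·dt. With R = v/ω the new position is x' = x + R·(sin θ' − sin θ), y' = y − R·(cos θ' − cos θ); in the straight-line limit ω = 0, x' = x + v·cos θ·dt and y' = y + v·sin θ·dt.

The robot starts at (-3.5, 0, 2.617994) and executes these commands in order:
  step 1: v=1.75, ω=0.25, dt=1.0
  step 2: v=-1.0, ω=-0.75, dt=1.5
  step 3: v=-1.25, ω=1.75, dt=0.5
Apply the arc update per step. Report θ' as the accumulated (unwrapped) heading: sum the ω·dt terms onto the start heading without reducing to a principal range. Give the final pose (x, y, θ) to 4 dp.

(-3.8087, -0.8740, 2.6180)

step 1: θ'=2.8680 (R=7.0000) → pose (-5.1086, 0.6775, 2.8680)
step 2: θ'=1.7430 (R=1.3333) → pose (-4.1553, -0.3778, 1.7430)
step 3: θ'=2.6180 (R=-0.7143) → pose (-3.8087, -0.8740, 2.6180)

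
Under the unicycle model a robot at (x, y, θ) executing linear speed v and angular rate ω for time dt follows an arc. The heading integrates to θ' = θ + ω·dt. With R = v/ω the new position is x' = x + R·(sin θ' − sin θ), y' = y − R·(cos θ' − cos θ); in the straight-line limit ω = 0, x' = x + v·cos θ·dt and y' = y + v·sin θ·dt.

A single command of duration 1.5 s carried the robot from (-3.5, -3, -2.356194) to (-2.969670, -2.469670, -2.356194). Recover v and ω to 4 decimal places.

Δθ = -2.356194 − -2.356194 = 0.000000
ω = Δθ/dt = 0.000000/1.5 = 0.0000
ω = 0 → v = (Δx·cos θ + Δy·sin θ)/dt = -0.5000

v = -0.5000, ω = 0.0000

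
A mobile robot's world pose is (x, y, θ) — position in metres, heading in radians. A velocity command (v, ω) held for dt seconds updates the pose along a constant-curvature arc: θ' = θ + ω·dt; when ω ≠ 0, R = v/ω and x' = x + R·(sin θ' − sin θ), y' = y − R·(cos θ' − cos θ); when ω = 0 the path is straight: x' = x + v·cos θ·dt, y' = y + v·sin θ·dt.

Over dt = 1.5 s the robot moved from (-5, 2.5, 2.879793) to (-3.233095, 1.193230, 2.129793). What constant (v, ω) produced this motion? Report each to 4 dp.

v = -1.5000, ω = -0.5000

Δθ = 2.129793 − 2.879793 = -0.750000
ω = Δθ/dt = -0.750000/1.5 = -0.5000
R = Δx/(sin θ' − sin θ) = 3.0000
v = R·ω = 3.0000·-0.5000 = -1.5000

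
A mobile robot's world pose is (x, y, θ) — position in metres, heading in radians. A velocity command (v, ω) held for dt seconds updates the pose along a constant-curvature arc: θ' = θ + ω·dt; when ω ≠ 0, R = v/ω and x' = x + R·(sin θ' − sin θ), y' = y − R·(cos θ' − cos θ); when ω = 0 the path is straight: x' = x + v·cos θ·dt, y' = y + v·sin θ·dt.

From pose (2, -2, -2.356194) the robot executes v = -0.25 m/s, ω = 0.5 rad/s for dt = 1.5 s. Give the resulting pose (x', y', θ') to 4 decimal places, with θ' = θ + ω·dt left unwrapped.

θ' = -2.3562 + 0.5·1.5 = -1.6062
R = v/ω = -0.25/0.5 = -0.5000
x' = 2 + -0.5000·(sin -1.6062 − sin -2.3562) = 2.1461
y' = -2 − -0.5000·(cos -1.6062 − cos -2.3562) = -1.6641

(2.1461, -1.6641, -1.6062)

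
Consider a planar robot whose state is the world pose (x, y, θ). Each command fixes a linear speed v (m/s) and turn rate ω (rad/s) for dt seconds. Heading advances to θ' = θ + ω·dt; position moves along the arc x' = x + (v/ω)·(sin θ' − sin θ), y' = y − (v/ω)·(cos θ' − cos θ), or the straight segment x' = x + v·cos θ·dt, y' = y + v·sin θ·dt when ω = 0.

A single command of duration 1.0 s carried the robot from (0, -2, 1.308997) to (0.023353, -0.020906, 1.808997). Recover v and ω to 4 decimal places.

Δθ = 1.808997 − 1.308997 = 0.500000
ω = Δθ/dt = 0.500000/1.0 = 0.5000
R = −Δy/(cos θ' − cos θ) = 4.0000
v = R·ω = 4.0000·0.5000 = 2.0000

v = 2.0000, ω = 0.5000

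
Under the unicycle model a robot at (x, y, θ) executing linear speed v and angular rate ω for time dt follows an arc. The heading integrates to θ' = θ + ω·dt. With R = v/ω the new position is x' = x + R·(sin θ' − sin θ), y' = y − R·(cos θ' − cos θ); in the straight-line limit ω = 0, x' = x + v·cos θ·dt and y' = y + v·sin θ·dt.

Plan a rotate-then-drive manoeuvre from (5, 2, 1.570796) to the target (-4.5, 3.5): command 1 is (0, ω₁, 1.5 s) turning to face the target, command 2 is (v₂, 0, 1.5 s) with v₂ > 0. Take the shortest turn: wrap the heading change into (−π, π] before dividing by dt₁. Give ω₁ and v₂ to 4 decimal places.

heading to target = atan2(3.5−2, -4.5−5) = 2.9850
Δθ = wrap(2.9850 − 1.5708) = 1.4142; ω₁ = Δθ/dt₁ = 0.9428
distance = √((-4.5−5)² + (3.5−2)²) = 9.6177; v₂ = distance/dt₂ = 6.4118

ω₁ = 0.9428, v₂ = 6.4118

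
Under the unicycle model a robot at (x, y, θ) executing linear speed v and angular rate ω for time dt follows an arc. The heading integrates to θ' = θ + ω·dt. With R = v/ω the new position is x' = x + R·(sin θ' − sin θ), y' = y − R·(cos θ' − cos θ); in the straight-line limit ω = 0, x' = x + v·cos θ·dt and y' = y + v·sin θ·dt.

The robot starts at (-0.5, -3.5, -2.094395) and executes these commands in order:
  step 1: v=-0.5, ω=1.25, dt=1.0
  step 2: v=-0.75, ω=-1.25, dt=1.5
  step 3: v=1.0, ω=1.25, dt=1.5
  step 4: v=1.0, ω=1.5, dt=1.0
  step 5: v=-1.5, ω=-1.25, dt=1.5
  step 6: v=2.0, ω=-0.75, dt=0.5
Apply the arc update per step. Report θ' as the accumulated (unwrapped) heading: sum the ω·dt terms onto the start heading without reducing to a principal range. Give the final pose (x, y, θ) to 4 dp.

step 1: θ'=-0.8444 (R=-0.4000) → pose (-0.5474, -3.0343, -0.8444)
step 2: θ'=-2.7194 (R=0.6000) → pose (-0.3447, -2.0885, -2.7194)
step 3: θ'=-0.8444 (R=0.8000) → pose (-0.6149, -3.3496, -0.8444)
step 4: θ'=0.6556 (R=0.6667) → pose (0.2899, -3.4353, 0.6556)
step 5: θ'=-1.2194 (R=1.2000) → pose (-1.5684, -2.8971, -1.2194)
step 6: θ'=-1.5944 (R=-2.6667) → pose (-1.4062, -3.8779, -1.5944)

(-1.4062, -3.8779, -1.5944)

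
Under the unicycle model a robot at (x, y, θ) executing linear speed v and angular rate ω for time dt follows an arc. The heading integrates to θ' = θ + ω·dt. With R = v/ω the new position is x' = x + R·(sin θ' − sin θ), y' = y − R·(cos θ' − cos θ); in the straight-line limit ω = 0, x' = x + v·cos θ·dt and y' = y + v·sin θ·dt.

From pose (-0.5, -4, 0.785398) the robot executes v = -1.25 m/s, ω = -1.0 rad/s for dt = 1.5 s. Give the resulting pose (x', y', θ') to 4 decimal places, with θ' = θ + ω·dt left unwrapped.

θ' = 0.7854 + -1.0·1.5 = -0.7146
R = v/ω = -1.25/-1.0 = 1.2500
x' = -0.5 + 1.2500·(sin -0.7146 − sin 0.7854) = -2.2030
y' = -4 − 1.2500·(cos -0.7146 − cos 0.7854) = -4.0603

(-2.2030, -4.0603, -0.7146)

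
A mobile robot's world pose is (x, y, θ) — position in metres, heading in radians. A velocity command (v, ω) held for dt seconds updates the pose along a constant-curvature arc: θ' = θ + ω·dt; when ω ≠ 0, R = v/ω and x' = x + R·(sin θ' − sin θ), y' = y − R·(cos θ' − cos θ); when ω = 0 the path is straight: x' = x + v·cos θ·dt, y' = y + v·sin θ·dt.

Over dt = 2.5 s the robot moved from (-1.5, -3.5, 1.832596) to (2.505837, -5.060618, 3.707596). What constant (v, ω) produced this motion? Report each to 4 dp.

v = -2.0000, ω = 0.7500

Δθ = 3.707596 − 1.832596 = 1.875000
ω = Δθ/dt = 1.875000/2.5 = 0.7500
R = Δx/(sin θ' − sin θ) = -2.6667
v = R·ω = -2.6667·0.7500 = -2.0000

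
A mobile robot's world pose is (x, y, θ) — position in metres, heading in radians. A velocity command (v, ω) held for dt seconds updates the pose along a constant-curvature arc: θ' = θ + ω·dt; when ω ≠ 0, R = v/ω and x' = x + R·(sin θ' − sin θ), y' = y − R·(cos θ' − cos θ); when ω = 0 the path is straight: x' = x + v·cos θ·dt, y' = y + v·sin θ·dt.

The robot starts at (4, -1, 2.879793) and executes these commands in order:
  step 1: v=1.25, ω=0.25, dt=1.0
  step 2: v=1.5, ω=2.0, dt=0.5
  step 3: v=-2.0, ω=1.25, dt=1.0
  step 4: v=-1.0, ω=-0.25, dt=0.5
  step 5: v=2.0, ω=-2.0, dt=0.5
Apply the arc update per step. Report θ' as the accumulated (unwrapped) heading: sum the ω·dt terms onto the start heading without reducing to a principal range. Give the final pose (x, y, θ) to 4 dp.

(1.8069, 0.1564, 4.2548)

step 1: θ'=3.1298 (R=5.0000) → pose (2.7649, -0.8300, 3.1298)
step 2: θ'=4.1298 (R=0.7500) → pose (2.1298, -1.1673, 4.1298)
step 3: θ'=5.3798 (R=-1.6000) → pose (2.0504, 0.7033, 5.3798)
step 4: θ'=5.2548 (R=4.0000) → pose (1.7662, 1.1144, 5.2548)
step 5: θ'=4.2548 (R=-1.0000) → pose (1.8069, 0.1564, 4.2548)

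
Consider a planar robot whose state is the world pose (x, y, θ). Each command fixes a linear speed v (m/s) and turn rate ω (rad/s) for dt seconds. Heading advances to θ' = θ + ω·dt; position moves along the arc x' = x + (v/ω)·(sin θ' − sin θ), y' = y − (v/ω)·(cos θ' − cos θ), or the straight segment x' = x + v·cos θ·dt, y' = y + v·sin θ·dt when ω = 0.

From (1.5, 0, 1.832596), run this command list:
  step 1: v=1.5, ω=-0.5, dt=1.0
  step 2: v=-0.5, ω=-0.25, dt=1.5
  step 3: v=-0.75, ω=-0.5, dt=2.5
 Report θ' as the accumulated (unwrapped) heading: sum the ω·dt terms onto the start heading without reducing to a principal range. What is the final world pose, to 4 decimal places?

(-0.4845, 0.2322, -0.2924)

step 1: θ'=1.3326 (R=-3.0000) → pose (1.4825, 1.4843, 1.3326)
step 2: θ'=0.9576 (R=2.0000) → pose (1.1746, 0.8053, 0.9576)
step 3: θ'=-0.2924 (R=1.5000) → pose (-0.4845, 0.2322, -0.2924)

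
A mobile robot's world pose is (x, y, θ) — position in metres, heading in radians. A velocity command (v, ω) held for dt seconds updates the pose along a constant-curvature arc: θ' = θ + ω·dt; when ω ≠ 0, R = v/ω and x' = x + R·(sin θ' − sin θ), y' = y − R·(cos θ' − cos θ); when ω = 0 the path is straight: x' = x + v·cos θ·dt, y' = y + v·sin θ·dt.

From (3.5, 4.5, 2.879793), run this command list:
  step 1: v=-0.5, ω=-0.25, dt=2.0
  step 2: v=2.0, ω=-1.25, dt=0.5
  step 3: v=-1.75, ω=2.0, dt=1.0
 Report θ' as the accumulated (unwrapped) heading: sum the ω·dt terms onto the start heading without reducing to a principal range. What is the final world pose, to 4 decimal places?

(5.2580, 4.3249, 3.7548)

step 1: θ'=2.3798 (R=2.0000) → pose (4.3628, 4.0153, 2.3798)
step 2: θ'=1.7548 (R=-1.6000) → pose (3.8942, 4.8804, 1.7548)
step 3: θ'=3.7548 (R=-0.8750) → pose (5.2580, 4.3249, 3.7548)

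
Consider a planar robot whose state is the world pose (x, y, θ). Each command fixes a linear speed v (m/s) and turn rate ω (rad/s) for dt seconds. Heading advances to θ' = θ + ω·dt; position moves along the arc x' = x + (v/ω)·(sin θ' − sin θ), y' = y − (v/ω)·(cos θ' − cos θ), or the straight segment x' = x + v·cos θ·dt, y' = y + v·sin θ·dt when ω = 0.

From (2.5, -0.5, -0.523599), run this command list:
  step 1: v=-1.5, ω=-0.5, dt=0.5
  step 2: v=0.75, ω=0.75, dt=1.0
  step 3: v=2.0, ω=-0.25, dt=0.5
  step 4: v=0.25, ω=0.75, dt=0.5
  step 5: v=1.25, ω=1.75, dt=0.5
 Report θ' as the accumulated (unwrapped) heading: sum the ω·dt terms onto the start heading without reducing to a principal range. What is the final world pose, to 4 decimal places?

(4.1755, -0.0406, 1.1014)

step 1: θ'=-0.7736 (R=3.0000) → pose (1.9039, -0.0481, -0.7736)
step 2: θ'=-0.0236 (R=1.0000) → pose (2.5790, -0.3324, -0.0236)
step 3: θ'=-0.1486 (R=-8.0000) → pose (3.5746, -0.4184, -0.1486)
step 4: θ'=0.2264 (R=0.3333) → pose (3.6988, -0.4136, 0.2264)
step 5: θ'=1.1014 (R=0.7143) → pose (4.1755, -0.0406, 1.1014)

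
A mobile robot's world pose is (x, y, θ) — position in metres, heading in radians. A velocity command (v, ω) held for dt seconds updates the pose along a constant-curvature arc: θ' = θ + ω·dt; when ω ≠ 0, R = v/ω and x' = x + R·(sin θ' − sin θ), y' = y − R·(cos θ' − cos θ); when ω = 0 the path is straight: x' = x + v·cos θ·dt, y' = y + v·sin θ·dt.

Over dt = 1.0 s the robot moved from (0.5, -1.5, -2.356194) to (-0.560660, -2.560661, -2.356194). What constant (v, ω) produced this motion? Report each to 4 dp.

v = 1.5000, ω = 0.0000

Δθ = -2.356194 − -2.356194 = 0.000000
ω = Δθ/dt = 0.000000/1.0 = 0.0000
ω = 0 → v = (Δx·cos θ + Δy·sin θ)/dt = 1.5000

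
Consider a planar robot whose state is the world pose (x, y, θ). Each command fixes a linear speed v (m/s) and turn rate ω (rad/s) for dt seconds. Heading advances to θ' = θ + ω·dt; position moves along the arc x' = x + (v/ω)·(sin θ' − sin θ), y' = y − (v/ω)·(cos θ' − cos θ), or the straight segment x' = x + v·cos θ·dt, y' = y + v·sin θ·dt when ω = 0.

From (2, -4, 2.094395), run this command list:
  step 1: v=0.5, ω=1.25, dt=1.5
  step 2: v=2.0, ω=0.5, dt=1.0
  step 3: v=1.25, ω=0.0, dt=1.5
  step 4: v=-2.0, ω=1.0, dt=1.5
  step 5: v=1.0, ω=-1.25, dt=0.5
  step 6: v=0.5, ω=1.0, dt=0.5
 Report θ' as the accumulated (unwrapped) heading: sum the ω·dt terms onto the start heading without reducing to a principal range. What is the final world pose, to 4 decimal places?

step 1: θ'=3.9694 (R=0.4000) → pose (1.3590, -3.9294, 3.9694)
step 2: θ'=4.4694 (R=4.0000) → pose (0.4223, -5.6729, 4.4694)
step 3: θ'=4.4694 (straight) → pose (-0.0288, -7.4929, 4.4694)
step 4: θ'=5.9694 (R=-2.0000) → pose (-1.3527, -5.1093, 5.9694)
step 5: θ'=5.3444 (R=-0.8000) → pose (-0.9542, -5.3976, 5.3444)
step 6: θ'=5.8444 (R=0.5000) → pose (-0.7632, -5.5549, 5.8444)

(-0.7632, -5.5549, 5.8444)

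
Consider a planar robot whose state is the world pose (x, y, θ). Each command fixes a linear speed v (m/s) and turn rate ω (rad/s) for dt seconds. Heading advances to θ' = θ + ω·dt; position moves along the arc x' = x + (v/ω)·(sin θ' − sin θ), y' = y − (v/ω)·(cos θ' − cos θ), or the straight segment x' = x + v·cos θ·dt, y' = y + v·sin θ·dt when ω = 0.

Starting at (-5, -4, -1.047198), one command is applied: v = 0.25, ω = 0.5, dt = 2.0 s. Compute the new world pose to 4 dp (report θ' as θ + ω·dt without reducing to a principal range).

θ' = -1.0472 + 0.5·2.0 = -0.0472
R = v/ω = 0.25/0.5 = 0.5000
x' = -5 + 0.5000·(sin -0.0472 − sin -1.0472) = -4.5906
y' = -4 − 0.5000·(cos -0.0472 − cos -1.0472) = -4.2494

(-4.5906, -4.2494, -0.0472)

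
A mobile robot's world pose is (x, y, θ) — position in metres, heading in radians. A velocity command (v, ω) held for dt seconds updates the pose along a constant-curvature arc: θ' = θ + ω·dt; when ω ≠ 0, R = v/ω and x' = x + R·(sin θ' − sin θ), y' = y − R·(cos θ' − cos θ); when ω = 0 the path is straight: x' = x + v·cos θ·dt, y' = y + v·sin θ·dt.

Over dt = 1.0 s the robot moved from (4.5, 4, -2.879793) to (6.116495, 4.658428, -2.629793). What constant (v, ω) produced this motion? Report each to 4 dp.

v = -1.7500, ω = 0.2500

Δθ = -2.629793 − -2.879793 = 0.250000
ω = Δθ/dt = 0.250000/1.0 = 0.2500
R = Δx/(sin θ' − sin θ) = -7.0000
v = R·ω = -7.0000·0.2500 = -1.7500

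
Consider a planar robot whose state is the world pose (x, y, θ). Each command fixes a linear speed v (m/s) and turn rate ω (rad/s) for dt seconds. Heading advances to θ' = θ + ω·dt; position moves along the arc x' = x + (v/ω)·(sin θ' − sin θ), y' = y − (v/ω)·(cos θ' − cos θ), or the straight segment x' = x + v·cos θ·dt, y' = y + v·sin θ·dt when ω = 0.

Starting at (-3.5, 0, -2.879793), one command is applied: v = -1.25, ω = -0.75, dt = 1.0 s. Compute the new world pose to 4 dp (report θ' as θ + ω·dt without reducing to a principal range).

(-2.2869, -0.1379, -3.6298)

θ' = -2.8798 + -0.75·1.0 = -3.6298
R = v/ω = -1.25/-0.75 = 1.6667
x' = -3.5 + 1.6667·(sin -3.6298 − sin -2.8798) = -2.2869
y' = 0 − 1.6667·(cos -3.6298 − cos -2.8798) = -0.1379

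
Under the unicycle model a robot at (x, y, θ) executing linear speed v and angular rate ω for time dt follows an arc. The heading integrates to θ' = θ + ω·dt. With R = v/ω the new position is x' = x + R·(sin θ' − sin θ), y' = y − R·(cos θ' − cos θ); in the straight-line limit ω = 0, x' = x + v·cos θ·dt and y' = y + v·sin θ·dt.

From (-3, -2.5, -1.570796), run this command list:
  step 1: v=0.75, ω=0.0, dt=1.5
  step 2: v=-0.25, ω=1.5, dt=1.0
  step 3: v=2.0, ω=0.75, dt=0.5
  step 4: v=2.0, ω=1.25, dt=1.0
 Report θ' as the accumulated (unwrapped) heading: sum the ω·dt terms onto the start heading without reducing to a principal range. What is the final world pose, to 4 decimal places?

step 1: θ'=-1.5708 (straight) → pose (-3.0000, -3.6250, -1.5708)
step 2: θ'=-0.0708 (R=-0.1667) → pose (-3.1549, -3.4588, -0.0708)
step 3: θ'=0.3042 (R=2.6667) → pose (-2.1675, -3.3430, 0.3042)
step 4: θ'=1.5542 (R=1.6000) → pose (-1.0470, -1.8430, 1.5542)

(-1.0470, -1.8430, 1.5542)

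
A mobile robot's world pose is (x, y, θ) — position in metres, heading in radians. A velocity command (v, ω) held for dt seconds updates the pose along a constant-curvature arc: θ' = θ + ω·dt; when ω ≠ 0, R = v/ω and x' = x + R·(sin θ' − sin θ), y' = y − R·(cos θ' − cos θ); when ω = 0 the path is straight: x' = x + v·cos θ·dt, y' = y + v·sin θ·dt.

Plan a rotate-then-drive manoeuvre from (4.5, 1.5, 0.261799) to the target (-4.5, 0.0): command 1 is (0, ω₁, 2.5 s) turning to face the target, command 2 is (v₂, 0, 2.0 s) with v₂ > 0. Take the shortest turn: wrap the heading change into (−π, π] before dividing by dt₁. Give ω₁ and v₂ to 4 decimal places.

ω₁ = 1.2180, v₂ = 4.5621

heading to target = atan2(0−1.5, -4.5−4.5) = -2.9764
Δθ = wrap(-2.9764 − 0.2618) = 3.0449; ω₁ = Δθ/dt₁ = 1.2180
distance = √((-4.5−4.5)² + (0−1.5)²) = 9.1241; v₂ = distance/dt₂ = 4.5621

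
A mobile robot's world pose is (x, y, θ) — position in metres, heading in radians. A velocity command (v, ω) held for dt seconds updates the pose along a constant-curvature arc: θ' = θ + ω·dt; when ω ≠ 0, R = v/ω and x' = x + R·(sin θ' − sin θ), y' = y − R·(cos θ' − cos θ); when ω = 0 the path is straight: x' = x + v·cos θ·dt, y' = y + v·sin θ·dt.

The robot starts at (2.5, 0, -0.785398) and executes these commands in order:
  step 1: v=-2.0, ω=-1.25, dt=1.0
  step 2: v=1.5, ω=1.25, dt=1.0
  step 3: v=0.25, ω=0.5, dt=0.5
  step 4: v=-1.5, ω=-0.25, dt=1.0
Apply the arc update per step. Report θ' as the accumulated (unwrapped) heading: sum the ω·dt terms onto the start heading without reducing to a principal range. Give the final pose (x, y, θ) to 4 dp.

step 1: θ'=-2.0354 (R=1.6000) → pose (2.2010, 1.8483, -2.0354)
step 2: θ'=-0.7854 (R=1.2000) → pose (2.4252, 0.4621, -0.7854)
step 3: θ'=-0.5354 (R=0.5000) → pose (2.5237, 0.3856, -0.5354)
step 4: θ'=-0.7854 (R=6.0000) → pose (1.3422, 1.3033, -0.7854)

(1.3422, 1.3033, -0.7854)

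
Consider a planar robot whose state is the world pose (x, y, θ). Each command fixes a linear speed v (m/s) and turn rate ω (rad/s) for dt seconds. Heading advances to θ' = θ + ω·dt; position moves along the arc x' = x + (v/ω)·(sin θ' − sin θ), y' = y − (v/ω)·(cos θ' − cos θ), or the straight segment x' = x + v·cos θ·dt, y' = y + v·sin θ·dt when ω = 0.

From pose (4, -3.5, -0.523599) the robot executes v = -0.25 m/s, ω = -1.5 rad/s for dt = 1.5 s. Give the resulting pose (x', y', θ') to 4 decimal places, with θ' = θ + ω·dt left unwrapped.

θ' = -0.5236 + -1.5·1.5 = -2.7736
R = v/ω = -0.25/-1.5 = 0.1667
x' = 4 + 0.1667·(sin -2.7736 − sin -0.5236) = 4.0234
y' = -3.5 − 0.1667·(cos -2.7736 − cos -0.5236) = -3.2002

(4.0234, -3.2002, -2.7736)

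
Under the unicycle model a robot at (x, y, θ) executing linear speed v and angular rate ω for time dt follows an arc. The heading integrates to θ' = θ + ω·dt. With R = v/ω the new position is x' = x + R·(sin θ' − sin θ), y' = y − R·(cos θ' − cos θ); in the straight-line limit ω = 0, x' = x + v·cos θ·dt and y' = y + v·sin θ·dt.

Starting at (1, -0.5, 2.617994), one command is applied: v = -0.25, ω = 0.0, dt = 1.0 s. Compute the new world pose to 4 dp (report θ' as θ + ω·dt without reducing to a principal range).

(1.2165, -0.6250, 2.6180)

θ' = 2.6180 + 0.0·1.0 = 2.6180
ω = 0 → straight: x' = 1 + -0.25·cos(2.6180)·1.0 = 1.2165
y' = -0.5 + -0.25·sin(2.6180)·1.0 = -0.6250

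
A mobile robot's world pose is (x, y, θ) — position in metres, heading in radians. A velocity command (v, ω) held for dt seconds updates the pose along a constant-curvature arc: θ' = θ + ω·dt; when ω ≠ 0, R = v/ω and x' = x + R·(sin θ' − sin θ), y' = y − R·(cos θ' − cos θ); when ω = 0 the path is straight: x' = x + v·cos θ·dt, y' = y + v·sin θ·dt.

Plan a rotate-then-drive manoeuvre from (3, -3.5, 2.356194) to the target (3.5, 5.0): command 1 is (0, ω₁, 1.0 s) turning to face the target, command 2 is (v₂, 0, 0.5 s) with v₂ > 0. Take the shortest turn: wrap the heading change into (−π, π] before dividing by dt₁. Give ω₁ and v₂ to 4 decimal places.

heading to target = atan2(5−-3.5, 3.5−3) = 1.5120
Δθ = wrap(1.5120 − 2.3562) = -0.8442; ω₁ = Δθ/dt₁ = -0.8442
distance = √((3.5−3)² + (5−-3.5)²) = 8.5147; v₂ = distance/dt₂ = 17.0294

ω₁ = -0.8442, v₂ = 17.0294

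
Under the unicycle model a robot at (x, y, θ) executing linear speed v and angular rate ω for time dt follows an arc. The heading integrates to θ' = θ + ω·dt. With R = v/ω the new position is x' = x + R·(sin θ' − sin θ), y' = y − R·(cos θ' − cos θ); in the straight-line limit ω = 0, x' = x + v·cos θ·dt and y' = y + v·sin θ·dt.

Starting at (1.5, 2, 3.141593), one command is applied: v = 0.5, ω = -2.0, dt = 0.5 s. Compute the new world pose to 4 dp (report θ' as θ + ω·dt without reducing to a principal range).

(1.2896, 2.1149, 2.1416)

θ' = 3.1416 + -2.0·0.5 = 2.1416
R = v/ω = 0.5/-2.0 = -0.2500
x' = 1.5 + -0.2500·(sin 2.1416 − sin 3.1416) = 1.2896
y' = 2 − -0.2500·(cos 2.1416 − cos 3.1416) = 2.1149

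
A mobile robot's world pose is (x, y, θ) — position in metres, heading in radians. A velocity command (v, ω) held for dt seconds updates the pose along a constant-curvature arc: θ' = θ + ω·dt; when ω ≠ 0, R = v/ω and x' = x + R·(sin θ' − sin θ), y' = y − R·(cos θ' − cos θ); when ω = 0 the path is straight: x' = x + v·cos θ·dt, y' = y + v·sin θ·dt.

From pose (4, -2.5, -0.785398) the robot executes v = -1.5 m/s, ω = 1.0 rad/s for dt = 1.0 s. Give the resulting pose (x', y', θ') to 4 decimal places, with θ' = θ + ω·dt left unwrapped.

(2.6199, -2.0951, 0.2146)

θ' = -0.7854 + 1.0·1.0 = 0.2146
R = v/ω = -1.5/1.0 = -1.5000
x' = 4 + -1.5000·(sin 0.2146 − sin -0.7854) = 2.6199
y' = -2.5 − -1.5000·(cos 0.2146 − cos -0.7854) = -2.0951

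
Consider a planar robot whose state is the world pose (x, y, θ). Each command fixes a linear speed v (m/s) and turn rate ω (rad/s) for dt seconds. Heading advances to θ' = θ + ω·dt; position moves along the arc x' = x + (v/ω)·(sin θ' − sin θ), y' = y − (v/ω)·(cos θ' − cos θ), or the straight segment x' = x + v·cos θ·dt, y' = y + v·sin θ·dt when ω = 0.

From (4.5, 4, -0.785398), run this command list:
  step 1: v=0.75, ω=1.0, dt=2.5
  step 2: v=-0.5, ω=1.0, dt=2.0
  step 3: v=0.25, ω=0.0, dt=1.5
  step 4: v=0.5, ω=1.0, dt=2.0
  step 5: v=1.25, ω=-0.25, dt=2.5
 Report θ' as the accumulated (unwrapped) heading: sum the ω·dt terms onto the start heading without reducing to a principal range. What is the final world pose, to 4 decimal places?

step 1: θ'=1.7146 (R=0.7500) → pose (5.7726, 4.6378, 1.7146)
step 2: θ'=3.7146 (R=-0.5000) → pose (6.5385, 4.2893, 3.7146)
step 3: θ'=3.7146 (straight) → pose (6.2234, 4.0860, 3.7146)
step 4: θ'=5.7146 (R=0.5000) → pose (6.2253, 3.2446, 5.7146)
step 5: θ'=5.0896 (R=-5.0000) → pose (8.1815, 0.8729, 5.0896)

(8.1815, 0.8729, 5.0896)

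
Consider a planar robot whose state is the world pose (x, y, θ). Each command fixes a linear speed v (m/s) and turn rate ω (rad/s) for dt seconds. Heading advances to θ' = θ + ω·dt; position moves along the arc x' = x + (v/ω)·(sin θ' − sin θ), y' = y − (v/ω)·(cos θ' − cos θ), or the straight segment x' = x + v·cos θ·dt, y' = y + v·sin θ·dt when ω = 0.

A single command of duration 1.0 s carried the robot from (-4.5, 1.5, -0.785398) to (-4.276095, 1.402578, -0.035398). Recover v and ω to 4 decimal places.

Δθ = -0.035398 − -0.785398 = 0.750000
ω = Δθ/dt = 0.750000/1.0 = 0.7500
R = Δx/(sin θ' − sin θ) = 0.3333
v = R·ω = 0.3333·0.7500 = 0.2500

v = 0.2500, ω = 0.7500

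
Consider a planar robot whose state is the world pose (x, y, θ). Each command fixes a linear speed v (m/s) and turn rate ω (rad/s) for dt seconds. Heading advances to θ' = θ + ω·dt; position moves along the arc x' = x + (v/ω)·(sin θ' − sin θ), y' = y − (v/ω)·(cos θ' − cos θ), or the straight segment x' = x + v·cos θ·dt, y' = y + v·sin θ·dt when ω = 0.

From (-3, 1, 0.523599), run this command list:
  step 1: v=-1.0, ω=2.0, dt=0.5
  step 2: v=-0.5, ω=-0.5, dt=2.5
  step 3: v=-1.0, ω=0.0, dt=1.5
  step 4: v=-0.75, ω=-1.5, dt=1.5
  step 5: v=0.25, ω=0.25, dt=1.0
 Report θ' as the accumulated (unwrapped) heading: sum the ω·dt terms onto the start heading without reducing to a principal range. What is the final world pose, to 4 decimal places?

step 1: θ'=1.5236 (R=-0.5000) → pose (-3.2494, 0.5906, 1.5236)
step 2: θ'=0.2736 (R=1.0000) → pose (-3.9781, -0.3250, 0.2736)
step 3: θ'=0.2736 (straight) → pose (-5.4223, -0.7303, 0.2736)
step 4: θ'=-1.9764 (R=0.5000) → pose (-6.0169, -0.0517, -1.9764)
step 5: θ'=-1.7264 (R=1.0000) → pose (-6.0859, -0.2913, -1.7264)

(-6.0859, -0.2913, -1.7264)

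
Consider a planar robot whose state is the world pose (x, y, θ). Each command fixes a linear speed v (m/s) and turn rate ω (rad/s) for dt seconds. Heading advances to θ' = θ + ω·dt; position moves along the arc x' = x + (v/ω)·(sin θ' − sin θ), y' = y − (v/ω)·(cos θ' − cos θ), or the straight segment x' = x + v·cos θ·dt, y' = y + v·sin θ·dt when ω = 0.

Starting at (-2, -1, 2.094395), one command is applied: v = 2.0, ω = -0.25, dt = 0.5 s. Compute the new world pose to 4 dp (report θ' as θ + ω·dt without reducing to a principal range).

(-2.4446, -0.1050, 1.9694)

θ' = 2.0944 + -0.25·0.5 = 1.9694
R = v/ω = 2.0/-0.25 = -8.0000
x' = -2 + -8.0000·(sin 1.9694 − sin 2.0944) = -2.4446
y' = -1 − -8.0000·(cos 1.9694 − cos 2.0944) = -0.1050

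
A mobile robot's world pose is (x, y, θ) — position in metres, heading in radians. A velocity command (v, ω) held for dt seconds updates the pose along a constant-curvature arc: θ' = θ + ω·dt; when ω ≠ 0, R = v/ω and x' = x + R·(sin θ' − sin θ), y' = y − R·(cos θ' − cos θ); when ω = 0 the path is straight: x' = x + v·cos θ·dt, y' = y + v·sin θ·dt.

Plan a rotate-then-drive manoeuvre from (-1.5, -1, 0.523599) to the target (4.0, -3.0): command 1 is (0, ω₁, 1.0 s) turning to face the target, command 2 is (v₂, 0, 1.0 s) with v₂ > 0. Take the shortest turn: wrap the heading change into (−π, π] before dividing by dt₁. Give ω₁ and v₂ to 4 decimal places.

ω₁ = -0.8724, v₂ = 5.8523

heading to target = atan2(-3−-1, 4−-1.5) = -0.3488
Δθ = wrap(-0.3488 − 0.5236) = -0.8724; ω₁ = Δθ/dt₁ = -0.8724
distance = √((4−-1.5)² + (-3−-1)²) = 5.8523; v₂ = distance/dt₂ = 5.8523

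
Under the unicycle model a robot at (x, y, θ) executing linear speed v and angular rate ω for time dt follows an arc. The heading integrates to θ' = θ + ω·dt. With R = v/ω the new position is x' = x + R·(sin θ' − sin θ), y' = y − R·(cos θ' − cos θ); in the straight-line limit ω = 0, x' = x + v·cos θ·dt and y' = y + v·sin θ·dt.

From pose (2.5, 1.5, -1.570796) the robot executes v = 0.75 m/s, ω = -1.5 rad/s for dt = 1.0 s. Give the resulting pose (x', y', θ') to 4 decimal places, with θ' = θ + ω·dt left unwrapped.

θ' = -1.5708 + -1.5·1.0 = -3.0708
R = v/ω = 0.75/-1.5 = -0.5000
x' = 2.5 + -0.5000·(sin -3.0708 − sin -1.5708) = 2.0354
y' = 1.5 − -0.5000·(cos -3.0708 − cos -1.5708) = 1.0013

(2.0354, 1.0013, -3.0708)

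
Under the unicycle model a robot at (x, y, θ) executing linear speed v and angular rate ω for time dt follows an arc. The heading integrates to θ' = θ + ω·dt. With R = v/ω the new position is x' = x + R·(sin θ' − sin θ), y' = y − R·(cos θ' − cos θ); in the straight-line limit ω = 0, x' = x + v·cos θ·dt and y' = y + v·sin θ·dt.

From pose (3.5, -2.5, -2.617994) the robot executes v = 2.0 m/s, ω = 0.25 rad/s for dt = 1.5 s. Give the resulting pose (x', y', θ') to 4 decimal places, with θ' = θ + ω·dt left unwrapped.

θ' = -2.6180 + 0.25·1.5 = -2.2430
R = v/ω = 2.0/0.25 = 8.0000
x' = 3.5 + 8.0000·(sin -2.2430 − sin -2.6180) = 1.2404
y' = -2.5 − 8.0000·(cos -2.2430 − cos -2.6180) = -4.4465

(1.2404, -4.4465, -2.2430)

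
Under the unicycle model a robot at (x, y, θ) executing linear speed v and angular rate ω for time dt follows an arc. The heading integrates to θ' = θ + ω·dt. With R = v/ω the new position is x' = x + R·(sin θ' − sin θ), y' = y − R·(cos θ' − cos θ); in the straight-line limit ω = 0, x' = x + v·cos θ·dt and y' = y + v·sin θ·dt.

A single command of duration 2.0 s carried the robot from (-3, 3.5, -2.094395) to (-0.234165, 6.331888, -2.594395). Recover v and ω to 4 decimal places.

Δθ = -2.594395 − -2.094395 = -0.500000
ω = Δθ/dt = -0.500000/2.0 = -0.2500
R = −Δy/(cos θ' − cos θ) = 8.0000
v = R·ω = 8.0000·-0.2500 = -2.0000

v = -2.0000, ω = -0.2500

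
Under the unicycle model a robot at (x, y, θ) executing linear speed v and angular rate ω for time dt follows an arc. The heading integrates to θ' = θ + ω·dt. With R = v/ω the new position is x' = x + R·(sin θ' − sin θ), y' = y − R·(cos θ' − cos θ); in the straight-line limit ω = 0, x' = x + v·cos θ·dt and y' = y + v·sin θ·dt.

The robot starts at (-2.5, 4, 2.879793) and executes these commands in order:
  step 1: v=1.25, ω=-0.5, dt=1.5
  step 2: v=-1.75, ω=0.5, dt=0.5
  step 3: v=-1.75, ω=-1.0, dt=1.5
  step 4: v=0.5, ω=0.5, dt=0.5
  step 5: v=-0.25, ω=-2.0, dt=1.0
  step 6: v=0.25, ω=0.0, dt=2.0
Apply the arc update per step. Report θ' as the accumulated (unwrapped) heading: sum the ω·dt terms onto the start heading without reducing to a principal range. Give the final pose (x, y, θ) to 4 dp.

step 1: θ'=2.1298 (R=-2.5000) → pose (-3.9724, 5.0890, 2.1298)
step 2: θ'=2.3798 (R=-3.5000) → pose (-3.4210, 4.4126, 2.3798)
step 3: θ'=0.8798 (R=1.7500) → pose (-3.2803, 2.0310, 0.8798)
step 4: θ'=1.1298 (R=1.0000) → pose (-3.1466, 2.2414, 1.1298)
step 5: θ'=-0.8702 (R=0.1250) → pose (-3.3552, 2.2142, -0.8702)
step 6: θ'=-0.8702 (straight) → pose (-3.0328, 1.8320, -0.8702)

(-3.0328, 1.8320, -0.8702)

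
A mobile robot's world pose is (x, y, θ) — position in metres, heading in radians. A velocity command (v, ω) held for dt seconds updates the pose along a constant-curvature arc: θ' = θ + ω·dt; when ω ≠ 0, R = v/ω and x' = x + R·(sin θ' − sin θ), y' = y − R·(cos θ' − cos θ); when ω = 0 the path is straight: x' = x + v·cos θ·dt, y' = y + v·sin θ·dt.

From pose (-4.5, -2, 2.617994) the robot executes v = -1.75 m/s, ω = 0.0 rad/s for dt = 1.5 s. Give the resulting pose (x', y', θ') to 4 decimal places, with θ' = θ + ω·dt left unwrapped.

(-2.2267, -3.3125, 2.6180)

θ' = 2.6180 + 0.0·1.5 = 2.6180
ω = 0 → straight: x' = -4.5 + -1.75·cos(2.6180)·1.5 = -2.2267
y' = -2 + -1.75·sin(2.6180)·1.5 = -3.3125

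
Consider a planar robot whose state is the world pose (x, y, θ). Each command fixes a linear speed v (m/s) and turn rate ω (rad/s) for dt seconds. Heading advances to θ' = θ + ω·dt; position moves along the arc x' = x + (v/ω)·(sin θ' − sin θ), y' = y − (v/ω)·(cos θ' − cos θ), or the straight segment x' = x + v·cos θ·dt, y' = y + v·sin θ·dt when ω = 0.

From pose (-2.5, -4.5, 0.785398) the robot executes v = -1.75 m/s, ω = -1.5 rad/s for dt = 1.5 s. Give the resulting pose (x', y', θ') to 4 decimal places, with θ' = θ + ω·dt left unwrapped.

θ' = 0.7854 + -1.5·1.5 = -1.4646
R = v/ω = -1.75/-1.5 = 1.1667
x' = -2.5 + 1.1667·(sin -1.4646 − sin 0.7854) = -4.4851
y' = -4.5 − 1.1667·(cos -1.4646 − cos 0.7854) = -3.7987

(-4.4851, -3.7987, -1.4646)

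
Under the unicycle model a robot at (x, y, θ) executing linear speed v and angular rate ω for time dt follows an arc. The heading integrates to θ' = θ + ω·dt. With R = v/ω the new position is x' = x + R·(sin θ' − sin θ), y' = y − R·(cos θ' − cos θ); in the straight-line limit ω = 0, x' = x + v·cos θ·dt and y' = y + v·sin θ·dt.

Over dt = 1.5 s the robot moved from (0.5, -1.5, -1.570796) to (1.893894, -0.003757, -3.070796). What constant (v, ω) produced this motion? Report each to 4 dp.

Δθ = -3.070796 − -1.570796 = -1.500000
ω = Δθ/dt = -1.500000/1.5 = -1.0000
R = −Δy/(cos θ' − cos θ) = 1.5000
v = R·ω = 1.5000·-1.0000 = -1.5000

v = -1.5000, ω = -1.0000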